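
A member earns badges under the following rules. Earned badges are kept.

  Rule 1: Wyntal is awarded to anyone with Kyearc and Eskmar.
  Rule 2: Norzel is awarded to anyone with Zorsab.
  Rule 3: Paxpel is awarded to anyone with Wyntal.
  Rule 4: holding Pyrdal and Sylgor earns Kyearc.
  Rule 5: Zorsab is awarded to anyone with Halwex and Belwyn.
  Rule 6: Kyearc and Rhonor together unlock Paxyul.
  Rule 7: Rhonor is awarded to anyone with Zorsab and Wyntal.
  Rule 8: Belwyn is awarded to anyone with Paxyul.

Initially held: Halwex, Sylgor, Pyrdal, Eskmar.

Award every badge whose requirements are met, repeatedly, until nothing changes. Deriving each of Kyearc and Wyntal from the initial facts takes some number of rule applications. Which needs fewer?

Kyearc

Kyearc: With Pyrdal and Sylgor, Kyearc is earned (Rule 4). [1 rule application]
Wyntal: With Pyrdal and Sylgor, Kyearc is earned (Rule 4). With Kyearc and Eskmar, Wyntal is earned (Rule 1). [2 rule applications]
Kyearc needs fewer.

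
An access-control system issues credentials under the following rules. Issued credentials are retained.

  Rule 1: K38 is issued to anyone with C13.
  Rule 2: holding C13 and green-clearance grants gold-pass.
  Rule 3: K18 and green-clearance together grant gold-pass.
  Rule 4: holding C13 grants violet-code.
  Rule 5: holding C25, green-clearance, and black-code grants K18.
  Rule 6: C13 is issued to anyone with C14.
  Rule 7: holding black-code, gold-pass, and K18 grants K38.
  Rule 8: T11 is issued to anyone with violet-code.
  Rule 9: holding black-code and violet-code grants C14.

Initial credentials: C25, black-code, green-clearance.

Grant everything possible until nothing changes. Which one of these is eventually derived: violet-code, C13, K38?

K38

Holding C25, green-clearance, and black-code grants K18 (Rule 5).
Holding K18 and green-clearance grants gold-pass (Rule 3).
Holding black-code, gold-pass, and K18 grants K38 (Rule 7).
violet-code would need C13 (Rule 4), but C13 is never granted. C13 would need C14 (Rule 6), but C14 is never granted.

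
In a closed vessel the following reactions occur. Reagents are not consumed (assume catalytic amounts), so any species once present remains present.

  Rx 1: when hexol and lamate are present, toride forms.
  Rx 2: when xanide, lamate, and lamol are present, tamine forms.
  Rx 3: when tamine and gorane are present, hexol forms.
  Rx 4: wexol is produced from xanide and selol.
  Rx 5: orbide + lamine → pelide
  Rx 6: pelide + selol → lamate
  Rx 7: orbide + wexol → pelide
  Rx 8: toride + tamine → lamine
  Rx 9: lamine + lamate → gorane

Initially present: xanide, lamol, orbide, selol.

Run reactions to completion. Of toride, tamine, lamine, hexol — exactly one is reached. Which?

tamine

xanide and selol present → wexol forms (Rx 4).
orbide and wexol present → pelide forms (Rx 7).
pelide and selol present → lamate forms (Rx 6).
xanide, lamate, and lamol present → tamine forms (Rx 2).
hexol would need tamine and gorane (Rx 3), but gorane never forms. lamine would need toride and tamine (Rx 8), but toride never forms. toride would need hexol and lamate (Rx 1), but hexol never forms.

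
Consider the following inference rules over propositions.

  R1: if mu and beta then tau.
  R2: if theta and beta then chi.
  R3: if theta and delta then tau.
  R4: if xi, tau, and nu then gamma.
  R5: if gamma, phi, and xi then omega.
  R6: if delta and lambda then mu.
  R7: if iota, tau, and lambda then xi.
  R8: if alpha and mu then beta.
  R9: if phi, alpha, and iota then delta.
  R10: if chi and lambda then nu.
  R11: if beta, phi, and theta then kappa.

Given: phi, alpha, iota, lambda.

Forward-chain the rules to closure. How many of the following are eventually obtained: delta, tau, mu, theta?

From phi, alpha, and iota, R9 gives delta.
delta and lambda hold, so mu follows (R6).
alpha and mu hold, so beta follows (R8).
mu and beta hold, so tau follows (R1).
delta: reached.
tau: reached.
mu: reached.
No rule produces theta, and it is not given.
Reached: delta, tau, and mu — 3 of the 4.

3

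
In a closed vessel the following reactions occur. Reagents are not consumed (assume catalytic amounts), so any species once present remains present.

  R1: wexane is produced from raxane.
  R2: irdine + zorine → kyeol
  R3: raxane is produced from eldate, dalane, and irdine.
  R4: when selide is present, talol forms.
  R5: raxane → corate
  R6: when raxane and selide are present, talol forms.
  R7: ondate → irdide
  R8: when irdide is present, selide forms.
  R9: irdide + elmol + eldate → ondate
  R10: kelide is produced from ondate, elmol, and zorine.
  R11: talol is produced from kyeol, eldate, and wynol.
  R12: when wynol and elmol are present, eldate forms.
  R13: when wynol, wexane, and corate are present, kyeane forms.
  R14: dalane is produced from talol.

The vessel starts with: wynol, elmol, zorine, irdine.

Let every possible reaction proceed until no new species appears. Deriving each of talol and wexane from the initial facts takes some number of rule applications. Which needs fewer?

talol

talol: irdine and zorine present → kyeol forms (R2). wynol and elmol present → eldate forms (R12). kyeol, eldate, and wynol present → talol forms (R11). [3 rule applications]
wexane: irdine and zorine present → kyeol forms (R2). wynol and elmol present → eldate forms (R12). kyeol, eldate, and wynol present → talol forms (R11). talol present → dalane forms (R14). eldate, dalane, and irdine present → raxane forms (R3). raxane present → wexane forms (R1). [6 rule applications]
talol needs fewer.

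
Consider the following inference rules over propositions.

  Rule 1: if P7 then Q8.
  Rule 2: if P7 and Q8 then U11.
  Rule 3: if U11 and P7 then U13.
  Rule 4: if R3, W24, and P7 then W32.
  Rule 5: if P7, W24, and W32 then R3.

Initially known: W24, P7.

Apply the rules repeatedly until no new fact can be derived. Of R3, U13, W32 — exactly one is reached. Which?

P7 holds, so Q8 follows (Rule 1).
P7 and Q8 hold, so U11 follows (Rule 2).
U11 and P7 hold, so U13 follows (Rule 3).
R3 would need P7, W24, and W32 (Rule 5), but W32 is never established. W32 would need R3, W24, and P7 (Rule 4), but R3 is never established.

U13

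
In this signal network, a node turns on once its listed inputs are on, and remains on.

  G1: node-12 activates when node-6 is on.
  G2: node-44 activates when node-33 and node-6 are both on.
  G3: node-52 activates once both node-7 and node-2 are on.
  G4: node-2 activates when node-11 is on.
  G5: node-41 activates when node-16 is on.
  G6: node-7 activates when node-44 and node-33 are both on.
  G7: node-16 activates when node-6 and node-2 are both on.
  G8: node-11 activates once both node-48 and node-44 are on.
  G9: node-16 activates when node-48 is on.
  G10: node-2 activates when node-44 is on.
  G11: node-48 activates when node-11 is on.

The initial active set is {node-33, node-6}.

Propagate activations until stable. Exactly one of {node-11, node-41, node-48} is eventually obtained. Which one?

node-41

G2: node-33 and node-6 on → node-44 on.
node-44 is on, so node-2 activates (G10).
node-6 and node-2 are on, so node-16 activates (G7).
G5: node-16 on → node-41 on.
node-48 would need node-11 (G11), but node-11 never turns on. node-11 would need node-48 and node-44 (G8), but node-48 never turns on.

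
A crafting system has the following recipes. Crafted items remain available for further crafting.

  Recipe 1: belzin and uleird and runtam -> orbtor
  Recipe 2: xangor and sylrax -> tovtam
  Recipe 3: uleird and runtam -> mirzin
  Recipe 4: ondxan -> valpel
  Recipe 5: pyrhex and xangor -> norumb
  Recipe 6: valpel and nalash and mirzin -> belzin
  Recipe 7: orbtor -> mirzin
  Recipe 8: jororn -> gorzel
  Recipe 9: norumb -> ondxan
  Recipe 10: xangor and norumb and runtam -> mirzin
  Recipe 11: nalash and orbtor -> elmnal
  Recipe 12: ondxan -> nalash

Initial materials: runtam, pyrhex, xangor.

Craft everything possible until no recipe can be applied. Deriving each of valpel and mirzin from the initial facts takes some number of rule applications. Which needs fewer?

mirzin: Using Recipe 5, pyrhex and xangor make norumb. Using Recipe 10, xangor, norumb, and runtam make mirzin. [2 rule applications]
valpel: Using Recipe 5, pyrhex and xangor make norumb. norumb -> ondxan (Recipe 9). ondxan -> valpel (Recipe 4). [3 rule applications]
mirzin needs fewer.

mirzin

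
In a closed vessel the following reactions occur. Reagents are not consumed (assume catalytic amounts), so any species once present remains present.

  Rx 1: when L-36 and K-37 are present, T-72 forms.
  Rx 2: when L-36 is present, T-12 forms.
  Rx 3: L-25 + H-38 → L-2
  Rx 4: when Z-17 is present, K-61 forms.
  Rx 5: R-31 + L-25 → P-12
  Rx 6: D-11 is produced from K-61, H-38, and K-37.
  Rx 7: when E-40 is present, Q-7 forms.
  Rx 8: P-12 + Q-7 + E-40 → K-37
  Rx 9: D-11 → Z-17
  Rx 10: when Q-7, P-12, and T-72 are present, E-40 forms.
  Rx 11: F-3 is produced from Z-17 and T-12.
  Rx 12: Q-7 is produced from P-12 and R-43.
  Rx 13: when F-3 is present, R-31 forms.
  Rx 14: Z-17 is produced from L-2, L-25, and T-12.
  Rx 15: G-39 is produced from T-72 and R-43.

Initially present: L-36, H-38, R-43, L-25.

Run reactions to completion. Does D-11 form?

No

D-11 would need K-61, H-38, and K-37 (Rx 6), but K-37 never forms.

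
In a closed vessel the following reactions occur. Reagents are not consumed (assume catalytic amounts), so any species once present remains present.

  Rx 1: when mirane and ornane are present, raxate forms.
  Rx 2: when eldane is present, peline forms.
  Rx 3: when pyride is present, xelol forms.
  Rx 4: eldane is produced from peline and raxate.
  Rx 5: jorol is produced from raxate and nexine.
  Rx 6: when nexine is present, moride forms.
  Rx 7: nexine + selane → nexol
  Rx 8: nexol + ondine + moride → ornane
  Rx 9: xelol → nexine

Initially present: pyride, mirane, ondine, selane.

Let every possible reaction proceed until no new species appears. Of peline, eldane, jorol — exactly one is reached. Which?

jorol

pyride present → xelol forms (Rx 3).
xelol present → nexine forms (Rx 9).
nexine and selane present → nexol forms (Rx 7).
nexine present → moride forms (Rx 6).
nexol, ondine, and moride present → ornane forms (Rx 8).
mirane and ornane present → raxate forms (Rx 1).
raxate and nexine present → jorol forms (Rx 5).
peline would need eldane (Rx 2), but eldane never forms. eldane would need peline and raxate (Rx 4), but peline never forms.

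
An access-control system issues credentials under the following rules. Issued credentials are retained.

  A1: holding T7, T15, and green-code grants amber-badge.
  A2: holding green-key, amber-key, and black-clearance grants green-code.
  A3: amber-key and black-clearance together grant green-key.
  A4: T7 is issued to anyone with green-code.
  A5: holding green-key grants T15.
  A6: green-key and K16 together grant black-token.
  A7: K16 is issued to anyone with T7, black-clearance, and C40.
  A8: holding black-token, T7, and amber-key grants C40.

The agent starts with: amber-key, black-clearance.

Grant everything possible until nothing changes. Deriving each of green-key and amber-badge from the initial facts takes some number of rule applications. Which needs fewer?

green-key

green-key: Holding amber-key and black-clearance grants green-key (A3). [1 rule application]
amber-badge: Holding amber-key and black-clearance grants green-key (A3). Holding green-key grants T15 (A5). Holding green-key, amber-key, and black-clearance grants green-code (A2). Holding green-code grants T7 (A4). Holding T7, T15, and green-code grants amber-badge (A1). [5 rule applications]
green-key needs fewer.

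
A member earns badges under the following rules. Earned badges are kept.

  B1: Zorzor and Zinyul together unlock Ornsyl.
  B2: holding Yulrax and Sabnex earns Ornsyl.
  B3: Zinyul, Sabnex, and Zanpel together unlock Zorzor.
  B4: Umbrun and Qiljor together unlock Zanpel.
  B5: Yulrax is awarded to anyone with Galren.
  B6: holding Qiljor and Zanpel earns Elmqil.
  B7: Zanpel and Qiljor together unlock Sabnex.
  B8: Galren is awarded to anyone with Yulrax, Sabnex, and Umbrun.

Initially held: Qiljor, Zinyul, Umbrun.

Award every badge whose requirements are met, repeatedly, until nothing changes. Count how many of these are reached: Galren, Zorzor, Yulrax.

With Umbrun and Qiljor, Zanpel is earned (B4).
With Zanpel and Qiljor, Sabnex is earned (B7).
With Zinyul, Sabnex, and Zanpel, Zorzor is earned (B3).
Galren would need Yulrax, Sabnex, and Umbrun (B8), but Yulrax is never earned.
Zorzor: reached.
Yulrax would need Galren (B5), but Galren is never earned.
Reached: Zorzor — 1 of the 3.

1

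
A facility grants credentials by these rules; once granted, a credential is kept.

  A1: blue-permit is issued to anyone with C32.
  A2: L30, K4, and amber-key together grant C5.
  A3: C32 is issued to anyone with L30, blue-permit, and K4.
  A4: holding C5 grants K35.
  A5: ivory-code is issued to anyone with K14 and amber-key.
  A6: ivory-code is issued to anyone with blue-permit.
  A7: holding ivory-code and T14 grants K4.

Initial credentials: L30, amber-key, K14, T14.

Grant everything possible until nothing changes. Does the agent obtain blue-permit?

blue-permit would need C32 (A1), but C32 is never granted.

No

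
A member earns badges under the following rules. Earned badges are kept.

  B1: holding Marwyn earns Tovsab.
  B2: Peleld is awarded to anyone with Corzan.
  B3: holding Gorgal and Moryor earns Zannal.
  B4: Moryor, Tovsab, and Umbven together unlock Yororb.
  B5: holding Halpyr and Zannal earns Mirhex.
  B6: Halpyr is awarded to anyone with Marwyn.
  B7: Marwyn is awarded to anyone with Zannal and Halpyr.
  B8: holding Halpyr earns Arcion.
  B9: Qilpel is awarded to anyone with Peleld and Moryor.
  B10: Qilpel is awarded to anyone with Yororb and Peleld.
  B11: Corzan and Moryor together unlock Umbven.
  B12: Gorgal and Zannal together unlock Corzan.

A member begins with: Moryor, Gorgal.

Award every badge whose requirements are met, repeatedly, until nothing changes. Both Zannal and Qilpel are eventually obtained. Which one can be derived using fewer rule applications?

Zannal

Zannal: With Gorgal and Moryor, Zannal is earned (B3). [1 rule application]
Qilpel: With Gorgal and Moryor, Zannal is earned (B3). With Gorgal and Zannal, Corzan is earned (B12). With Corzan, Peleld is earned (B2). With Peleld and Moryor, Qilpel is earned (B9). [4 rule applications]
Zannal needs fewer.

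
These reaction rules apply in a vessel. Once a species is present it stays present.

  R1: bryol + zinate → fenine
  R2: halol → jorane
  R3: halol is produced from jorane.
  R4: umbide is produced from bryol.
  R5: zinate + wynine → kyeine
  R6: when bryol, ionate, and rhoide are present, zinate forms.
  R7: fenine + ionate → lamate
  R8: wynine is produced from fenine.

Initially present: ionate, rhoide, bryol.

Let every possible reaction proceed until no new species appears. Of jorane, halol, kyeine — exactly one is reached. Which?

kyeine

bryol, ionate, and rhoide present → zinate forms (R6).
bryol and zinate present → fenine forms (R1).
fenine present → wynine forms (R8).
zinate and wynine present → kyeine forms (R5).
jorane would need halol (R2), but halol never forms. halol would need jorane (R3), but jorane never forms.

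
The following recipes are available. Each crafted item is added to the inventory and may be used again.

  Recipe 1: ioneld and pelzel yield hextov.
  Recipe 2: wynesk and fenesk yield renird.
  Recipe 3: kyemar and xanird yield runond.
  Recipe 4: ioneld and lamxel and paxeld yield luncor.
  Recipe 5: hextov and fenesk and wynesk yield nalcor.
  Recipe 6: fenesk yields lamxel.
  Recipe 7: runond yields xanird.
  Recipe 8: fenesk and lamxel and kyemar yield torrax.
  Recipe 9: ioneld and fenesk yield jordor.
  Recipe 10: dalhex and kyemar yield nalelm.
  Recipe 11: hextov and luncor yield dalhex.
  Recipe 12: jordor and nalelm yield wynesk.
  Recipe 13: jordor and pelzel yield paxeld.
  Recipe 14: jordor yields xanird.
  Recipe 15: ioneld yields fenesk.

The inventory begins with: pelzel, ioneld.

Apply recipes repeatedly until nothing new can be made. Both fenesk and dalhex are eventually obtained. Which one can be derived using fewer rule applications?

fenesk: Using Recipe 15, ioneld makes fenesk. [1 rule application]
dalhex: Using Recipe 1, ioneld and pelzel make hextov. Using Recipe 15, ioneld makes fenesk. ioneld and fenesk → jordor (Recipe 9). fenesk → lamxel (Recipe 6). Using Recipe 13, jordor and pelzel make paxeld. Using Recipe 4, ioneld, lamxel, and paxeld make luncor. Using Recipe 11, hextov and luncor make dalhex. [7 rule applications]
fenesk needs fewer.

fenesk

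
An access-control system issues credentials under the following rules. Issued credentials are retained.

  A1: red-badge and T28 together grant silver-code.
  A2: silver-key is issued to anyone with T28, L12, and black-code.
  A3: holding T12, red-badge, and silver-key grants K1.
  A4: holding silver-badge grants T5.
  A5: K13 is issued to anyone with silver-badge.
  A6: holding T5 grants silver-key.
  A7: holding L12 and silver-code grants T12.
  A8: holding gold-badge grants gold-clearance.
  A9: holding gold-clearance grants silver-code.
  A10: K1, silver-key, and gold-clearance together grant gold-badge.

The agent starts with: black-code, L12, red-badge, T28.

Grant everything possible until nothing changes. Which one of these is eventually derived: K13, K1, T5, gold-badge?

K1

Holding red-badge and T28 grants silver-code (A1).
Holding T28, L12, and black-code grants silver-key (A2).
Holding L12 and silver-code grants T12 (A7).
Holding T12, red-badge, and silver-key grants K1 (A3).
gold-badge would need K1, silver-key, and gold-clearance (A10), but gold-clearance is never granted. K13 would need silver-badge (A5), but silver-badge is never granted. T5 would need silver-badge (A4), but silver-badge is never granted.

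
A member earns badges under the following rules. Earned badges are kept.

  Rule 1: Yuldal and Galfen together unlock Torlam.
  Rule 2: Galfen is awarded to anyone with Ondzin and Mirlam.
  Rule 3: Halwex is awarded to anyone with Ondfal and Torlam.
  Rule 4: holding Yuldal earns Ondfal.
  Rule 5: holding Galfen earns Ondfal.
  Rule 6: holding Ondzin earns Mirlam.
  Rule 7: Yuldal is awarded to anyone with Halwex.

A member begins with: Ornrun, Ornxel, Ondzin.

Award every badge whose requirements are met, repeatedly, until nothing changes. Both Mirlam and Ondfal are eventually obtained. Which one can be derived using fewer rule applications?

Mirlam

Mirlam: With Ondzin, Mirlam is earned (Rule 6). [1 rule application]
Ondfal: With Ondzin, Mirlam is earned (Rule 6). With Ondzin and Mirlam, Galfen is earned (Rule 2). With Galfen, Ondfal is earned (Rule 5). [3 rule applications]
Mirlam needs fewer.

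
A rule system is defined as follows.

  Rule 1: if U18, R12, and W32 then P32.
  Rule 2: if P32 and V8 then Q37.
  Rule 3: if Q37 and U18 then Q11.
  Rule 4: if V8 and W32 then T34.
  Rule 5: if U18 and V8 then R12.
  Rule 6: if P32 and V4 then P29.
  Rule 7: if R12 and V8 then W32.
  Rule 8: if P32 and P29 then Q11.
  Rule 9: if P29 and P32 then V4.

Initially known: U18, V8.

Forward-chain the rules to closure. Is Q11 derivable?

U18 and V8 hold, so R12 follows (Rule 5).
From R12 and V8, Rule 7 gives W32.
From U18, R12, and W32, Rule 1 gives P32.
P32 and V8 hold, so Q37 follows (Rule 2).
Q37 and U18 hold, so Q11 follows (Rule 3).

Yes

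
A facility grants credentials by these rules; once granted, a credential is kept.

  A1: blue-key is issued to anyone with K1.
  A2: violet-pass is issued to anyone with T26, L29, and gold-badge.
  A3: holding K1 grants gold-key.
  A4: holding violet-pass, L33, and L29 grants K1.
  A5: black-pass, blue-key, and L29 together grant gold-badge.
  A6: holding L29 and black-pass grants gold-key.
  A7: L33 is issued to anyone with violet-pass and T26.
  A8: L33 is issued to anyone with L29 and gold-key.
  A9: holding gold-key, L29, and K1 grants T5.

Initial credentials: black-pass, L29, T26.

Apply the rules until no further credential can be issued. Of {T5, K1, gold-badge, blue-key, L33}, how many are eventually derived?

1

Holding L29 and black-pass grants gold-key (A6).
Holding L29 and gold-key grants L33 (A8).
T5 would need gold-key, L29, and K1 (A9), but K1 is never granted.
K1 would need violet-pass, L33, and L29 (A4), but violet-pass is never granted.
gold-badge would need black-pass, blue-key, and L29 (A5), but blue-key is never granted.
blue-key would need K1 (A1), but K1 is never granted.
L33: reached.
Reached: L33 — 1 of the 5.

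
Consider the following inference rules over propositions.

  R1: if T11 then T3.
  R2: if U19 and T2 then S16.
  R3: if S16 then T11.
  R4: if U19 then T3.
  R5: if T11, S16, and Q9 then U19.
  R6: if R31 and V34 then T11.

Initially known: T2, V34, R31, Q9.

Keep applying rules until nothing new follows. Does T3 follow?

From R31 and V34, R6 gives T11.
T11 holds, so T3 follows (R1).

Yes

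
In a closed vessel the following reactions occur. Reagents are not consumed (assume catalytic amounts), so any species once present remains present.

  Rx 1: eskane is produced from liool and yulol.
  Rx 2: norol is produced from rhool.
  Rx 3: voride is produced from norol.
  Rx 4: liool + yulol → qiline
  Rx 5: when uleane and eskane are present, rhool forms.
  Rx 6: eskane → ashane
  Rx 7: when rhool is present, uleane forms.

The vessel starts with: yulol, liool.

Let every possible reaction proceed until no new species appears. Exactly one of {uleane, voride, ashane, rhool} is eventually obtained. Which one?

liool and yulol present → eskane forms (Rx 1).
eskane present → ashane forms (Rx 6).
rhool would need uleane and eskane (Rx 5), but uleane never forms. voride would need norol (Rx 3), but norol never forms. uleane would need rhool (Rx 7), but rhool never forms.

ashane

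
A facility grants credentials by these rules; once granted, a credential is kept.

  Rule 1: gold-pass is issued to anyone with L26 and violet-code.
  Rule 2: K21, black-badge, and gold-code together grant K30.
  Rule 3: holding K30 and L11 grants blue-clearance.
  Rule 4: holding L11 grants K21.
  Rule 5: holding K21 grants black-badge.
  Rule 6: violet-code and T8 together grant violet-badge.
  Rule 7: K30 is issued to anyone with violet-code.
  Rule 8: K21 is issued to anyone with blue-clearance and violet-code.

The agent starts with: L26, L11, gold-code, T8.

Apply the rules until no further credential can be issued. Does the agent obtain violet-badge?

violet-badge would need violet-code and T8 (Rule 6), but violet-code is never granted.

No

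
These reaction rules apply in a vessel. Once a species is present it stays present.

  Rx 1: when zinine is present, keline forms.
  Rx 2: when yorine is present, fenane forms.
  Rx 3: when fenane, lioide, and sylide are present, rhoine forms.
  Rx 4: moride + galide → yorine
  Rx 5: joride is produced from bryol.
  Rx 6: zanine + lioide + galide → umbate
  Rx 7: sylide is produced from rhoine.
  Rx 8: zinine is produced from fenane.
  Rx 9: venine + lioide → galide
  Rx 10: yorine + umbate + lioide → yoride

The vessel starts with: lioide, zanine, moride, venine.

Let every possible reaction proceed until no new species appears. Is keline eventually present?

Yes

venine and lioide present → galide forms (Rx 9).
moride and galide present → yorine forms (Rx 4).
yorine present → fenane forms (Rx 2).
fenane present → zinine forms (Rx 8).
zinine present → keline forms (Rx 1).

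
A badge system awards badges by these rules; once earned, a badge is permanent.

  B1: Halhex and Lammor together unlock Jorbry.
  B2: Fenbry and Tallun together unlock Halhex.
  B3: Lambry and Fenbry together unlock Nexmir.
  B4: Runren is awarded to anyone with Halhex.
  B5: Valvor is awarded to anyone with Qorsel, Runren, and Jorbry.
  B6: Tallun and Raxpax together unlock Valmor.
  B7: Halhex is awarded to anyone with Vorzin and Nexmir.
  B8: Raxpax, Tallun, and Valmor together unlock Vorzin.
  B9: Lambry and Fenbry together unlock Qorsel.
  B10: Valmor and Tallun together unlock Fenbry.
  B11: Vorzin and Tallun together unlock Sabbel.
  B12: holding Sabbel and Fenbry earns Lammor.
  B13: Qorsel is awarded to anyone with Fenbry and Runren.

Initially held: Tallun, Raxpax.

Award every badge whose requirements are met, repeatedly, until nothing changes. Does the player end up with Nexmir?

Nexmir would need Lambry and Fenbry (B3), but Lambry is never earned.

No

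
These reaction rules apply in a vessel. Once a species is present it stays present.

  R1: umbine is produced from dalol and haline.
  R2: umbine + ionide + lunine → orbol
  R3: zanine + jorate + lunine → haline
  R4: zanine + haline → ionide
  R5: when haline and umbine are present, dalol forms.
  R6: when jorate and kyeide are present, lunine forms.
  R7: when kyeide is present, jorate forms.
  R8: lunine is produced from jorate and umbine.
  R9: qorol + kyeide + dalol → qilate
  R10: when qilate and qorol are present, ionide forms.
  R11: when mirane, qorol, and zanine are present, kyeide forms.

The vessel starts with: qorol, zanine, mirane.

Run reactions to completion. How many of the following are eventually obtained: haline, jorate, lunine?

3

mirane, qorol, and zanine present → kyeide forms (R11).
kyeide present → jorate forms (R7).
jorate and kyeide present → lunine forms (R6).
zanine, jorate, and lunine present → haline forms (R3).
haline: reached.
jorate: reached.
lunine: reached.
All 3 are reached.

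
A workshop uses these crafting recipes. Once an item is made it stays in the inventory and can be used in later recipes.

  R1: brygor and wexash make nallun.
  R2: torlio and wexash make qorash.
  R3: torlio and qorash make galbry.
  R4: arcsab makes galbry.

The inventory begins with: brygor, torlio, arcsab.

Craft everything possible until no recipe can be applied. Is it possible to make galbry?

Yes

arcsab → galbry (R4).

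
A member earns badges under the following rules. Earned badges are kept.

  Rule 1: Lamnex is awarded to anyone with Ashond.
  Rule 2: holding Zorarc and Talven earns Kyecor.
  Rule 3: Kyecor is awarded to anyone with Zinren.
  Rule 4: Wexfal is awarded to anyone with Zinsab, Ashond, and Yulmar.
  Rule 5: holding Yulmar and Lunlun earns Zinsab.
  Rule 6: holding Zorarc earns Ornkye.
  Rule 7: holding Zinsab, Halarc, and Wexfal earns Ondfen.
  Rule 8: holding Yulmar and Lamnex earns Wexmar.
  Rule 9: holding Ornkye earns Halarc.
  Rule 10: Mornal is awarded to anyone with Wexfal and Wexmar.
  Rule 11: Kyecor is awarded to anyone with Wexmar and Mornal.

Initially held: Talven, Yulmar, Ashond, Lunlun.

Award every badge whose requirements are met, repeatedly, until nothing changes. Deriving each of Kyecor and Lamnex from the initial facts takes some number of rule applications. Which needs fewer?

Lamnex: With Ashond, Lamnex is earned (Rule 1). [1 rule application]
Kyecor: With Ashond, Lamnex is earned (Rule 1). With Yulmar and Lunlun, Zinsab is earned (Rule 5). With Zinsab, Ashond, and Yulmar, Wexfal is earned (Rule 4). With Yulmar and Lamnex, Wexmar is earned (Rule 8). With Wexfal and Wexmar, Mornal is earned (Rule 10). With Wexmar and Mornal, Kyecor is earned (Rule 11). [6 rule applications]
Lamnex needs fewer.

Lamnex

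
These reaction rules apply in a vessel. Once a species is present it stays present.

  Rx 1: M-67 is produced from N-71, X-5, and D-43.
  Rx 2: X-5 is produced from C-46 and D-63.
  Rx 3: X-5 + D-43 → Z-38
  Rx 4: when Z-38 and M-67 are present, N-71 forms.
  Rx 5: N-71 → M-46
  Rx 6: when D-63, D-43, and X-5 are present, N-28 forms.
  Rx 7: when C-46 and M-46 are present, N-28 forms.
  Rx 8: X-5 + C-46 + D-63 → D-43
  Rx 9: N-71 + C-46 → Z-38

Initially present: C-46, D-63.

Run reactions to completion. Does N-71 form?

No

N-71 would need Z-38 and M-67 (Rx 4), but M-67 never forms.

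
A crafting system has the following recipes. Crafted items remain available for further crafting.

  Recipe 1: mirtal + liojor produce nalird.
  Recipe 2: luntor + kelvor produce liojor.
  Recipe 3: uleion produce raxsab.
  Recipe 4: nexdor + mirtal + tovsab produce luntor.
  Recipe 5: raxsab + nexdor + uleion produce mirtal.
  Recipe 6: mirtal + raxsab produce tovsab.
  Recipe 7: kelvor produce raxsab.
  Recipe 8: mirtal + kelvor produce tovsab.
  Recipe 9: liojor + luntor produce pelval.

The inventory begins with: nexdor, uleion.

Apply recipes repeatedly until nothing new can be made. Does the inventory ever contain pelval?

pelval would need liojor and luntor (Recipe 9), but liojor is never obtained.

No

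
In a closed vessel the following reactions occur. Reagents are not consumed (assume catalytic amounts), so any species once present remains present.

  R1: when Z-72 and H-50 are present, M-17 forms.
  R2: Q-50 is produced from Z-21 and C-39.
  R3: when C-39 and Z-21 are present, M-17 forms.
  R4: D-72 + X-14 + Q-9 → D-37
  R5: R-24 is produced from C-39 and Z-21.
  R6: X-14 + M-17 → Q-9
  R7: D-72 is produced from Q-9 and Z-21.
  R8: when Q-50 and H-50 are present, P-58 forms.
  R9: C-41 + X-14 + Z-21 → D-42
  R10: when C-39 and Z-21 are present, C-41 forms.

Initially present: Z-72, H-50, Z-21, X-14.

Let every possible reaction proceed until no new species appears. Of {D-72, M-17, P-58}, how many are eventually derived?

Z-72 and H-50 present → M-17 forms (R1).
X-14 and M-17 present → Q-9 forms (R6).
Q-9 and Z-21 present → D-72 forms (R7).
D-72: reached.
M-17: reached.
P-58 would need Q-50 and H-50 (R8), but Q-50 never forms.
Reached: D-72 and M-17 — 2 of the 3.

2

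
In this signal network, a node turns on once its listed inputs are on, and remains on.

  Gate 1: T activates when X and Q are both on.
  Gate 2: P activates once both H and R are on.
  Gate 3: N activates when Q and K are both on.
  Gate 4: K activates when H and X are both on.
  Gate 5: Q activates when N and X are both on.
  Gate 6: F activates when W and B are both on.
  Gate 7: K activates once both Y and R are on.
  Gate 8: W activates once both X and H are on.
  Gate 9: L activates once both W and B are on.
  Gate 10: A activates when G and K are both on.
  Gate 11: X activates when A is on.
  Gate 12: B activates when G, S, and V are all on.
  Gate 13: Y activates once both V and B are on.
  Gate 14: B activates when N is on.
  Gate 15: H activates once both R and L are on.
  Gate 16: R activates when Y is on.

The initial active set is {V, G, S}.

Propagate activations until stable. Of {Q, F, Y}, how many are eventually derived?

G, S, and V are on, so B activates (Gate 12).
V and B are on, so Y activates (Gate 13).
Q would need N and X (Gate 5), but N never turns on.
F would need W and B (Gate 6), but W never turns on.
Y: reached.
Reached: Y — 1 of the 3.

1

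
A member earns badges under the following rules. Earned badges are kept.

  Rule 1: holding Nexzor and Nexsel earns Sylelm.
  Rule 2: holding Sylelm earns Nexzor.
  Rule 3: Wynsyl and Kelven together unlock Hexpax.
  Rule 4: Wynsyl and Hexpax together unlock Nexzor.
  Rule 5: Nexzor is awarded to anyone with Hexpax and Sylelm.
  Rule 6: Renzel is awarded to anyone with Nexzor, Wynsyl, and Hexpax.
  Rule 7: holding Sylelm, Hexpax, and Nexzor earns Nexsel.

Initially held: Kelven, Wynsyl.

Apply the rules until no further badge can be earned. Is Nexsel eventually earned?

No

Nexsel would need Sylelm, Hexpax, and Nexzor (Rule 7), but Sylelm is never earned.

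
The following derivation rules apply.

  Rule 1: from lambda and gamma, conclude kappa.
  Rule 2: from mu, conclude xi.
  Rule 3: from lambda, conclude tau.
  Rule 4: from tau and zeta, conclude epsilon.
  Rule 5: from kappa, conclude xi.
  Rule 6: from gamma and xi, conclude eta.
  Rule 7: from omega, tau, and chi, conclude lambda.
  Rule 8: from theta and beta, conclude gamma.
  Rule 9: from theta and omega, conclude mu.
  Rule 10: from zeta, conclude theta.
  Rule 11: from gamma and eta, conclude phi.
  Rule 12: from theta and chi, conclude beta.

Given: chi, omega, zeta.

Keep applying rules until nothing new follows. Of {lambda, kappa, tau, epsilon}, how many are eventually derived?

lambda would need omega, tau, and chi (Rule 7), but tau is never established.
kappa would need lambda and gamma (Rule 1), but lambda is never established.
tau would need lambda (Rule 3), but lambda is never established.
epsilon would need tau and zeta (Rule 4), but tau is never established.
None of the 4 are reached.

0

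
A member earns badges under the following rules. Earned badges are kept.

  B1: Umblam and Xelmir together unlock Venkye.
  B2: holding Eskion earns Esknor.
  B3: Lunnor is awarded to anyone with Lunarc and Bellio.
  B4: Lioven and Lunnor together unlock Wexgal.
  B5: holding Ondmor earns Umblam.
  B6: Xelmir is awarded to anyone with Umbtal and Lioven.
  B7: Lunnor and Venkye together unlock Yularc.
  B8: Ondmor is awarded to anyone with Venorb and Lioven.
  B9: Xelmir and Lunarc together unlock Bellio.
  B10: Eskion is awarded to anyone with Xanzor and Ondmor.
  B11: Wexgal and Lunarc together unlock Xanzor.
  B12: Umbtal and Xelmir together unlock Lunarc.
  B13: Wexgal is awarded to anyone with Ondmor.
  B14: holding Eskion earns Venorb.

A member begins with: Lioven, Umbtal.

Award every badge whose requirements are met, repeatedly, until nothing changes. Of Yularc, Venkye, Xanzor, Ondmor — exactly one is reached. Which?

With Umbtal and Lioven, Xelmir is earned (B6).
With Umbtal and Xelmir, Lunarc is earned (B12).
With Xelmir and Lunarc, Bellio is earned (B9).
With Lunarc and Bellio, Lunnor is earned (B3).
With Lioven and Lunnor, Wexgal is earned (B4).
With Wexgal and Lunarc, Xanzor is earned (B11).
Yularc would need Lunnor and Venkye (B7), but Venkye is never earned. Ondmor would need Venorb and Lioven (B8), but Venorb is never earned. Venkye would need Umblam and Xelmir (B1), but Umblam is never earned.

Xanzor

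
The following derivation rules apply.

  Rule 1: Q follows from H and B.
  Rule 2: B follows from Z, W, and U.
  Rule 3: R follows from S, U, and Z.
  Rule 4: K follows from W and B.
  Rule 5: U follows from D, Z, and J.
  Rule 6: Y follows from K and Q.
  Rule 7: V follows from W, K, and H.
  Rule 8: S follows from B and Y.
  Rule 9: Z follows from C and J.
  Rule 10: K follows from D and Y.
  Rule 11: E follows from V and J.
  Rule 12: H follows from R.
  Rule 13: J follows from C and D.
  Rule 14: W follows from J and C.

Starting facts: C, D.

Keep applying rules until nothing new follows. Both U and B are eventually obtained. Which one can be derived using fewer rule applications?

U

U: C and D hold, so J follows (Rule 13). C and J hold, so Z follows (Rule 9). From D, Z, and J, Rule 5 gives U. [3 rule applications]
B: From C and D, Rule 13 gives J. From J and C, Rule 14 gives W. From C and J, Rule 9 gives Z. From D, Z, and J, Rule 5 gives U. From Z, W, and U, Rule 2 gives B. [5 rule applications]
U needs fewer.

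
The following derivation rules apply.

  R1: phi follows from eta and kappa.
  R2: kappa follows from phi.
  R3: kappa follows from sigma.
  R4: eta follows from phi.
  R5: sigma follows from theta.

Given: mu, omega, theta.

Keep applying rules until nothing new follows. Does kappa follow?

theta holds, so sigma follows (R5).
sigma holds, so kappa follows (R3).

Yes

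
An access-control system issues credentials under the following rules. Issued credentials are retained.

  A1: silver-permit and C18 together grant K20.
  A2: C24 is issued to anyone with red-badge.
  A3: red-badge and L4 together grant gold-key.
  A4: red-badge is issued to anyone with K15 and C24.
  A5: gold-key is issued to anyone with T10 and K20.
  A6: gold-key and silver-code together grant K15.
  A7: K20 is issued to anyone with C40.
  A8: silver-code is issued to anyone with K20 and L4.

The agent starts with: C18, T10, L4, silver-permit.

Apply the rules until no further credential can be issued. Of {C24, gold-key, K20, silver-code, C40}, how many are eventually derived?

3

Holding silver-permit and C18 grants K20 (A1).
Holding K20 and L4 grants silver-code (A8).
Holding T10 and K20 grants gold-key (A5).
C24 would need red-badge (A2), but red-badge is never granted.
gold-key: reached.
K20: reached.
silver-code: reached.
No rule produces C40, and it is not given.
Reached: gold-key, K20, and silver-code — 3 of the 5.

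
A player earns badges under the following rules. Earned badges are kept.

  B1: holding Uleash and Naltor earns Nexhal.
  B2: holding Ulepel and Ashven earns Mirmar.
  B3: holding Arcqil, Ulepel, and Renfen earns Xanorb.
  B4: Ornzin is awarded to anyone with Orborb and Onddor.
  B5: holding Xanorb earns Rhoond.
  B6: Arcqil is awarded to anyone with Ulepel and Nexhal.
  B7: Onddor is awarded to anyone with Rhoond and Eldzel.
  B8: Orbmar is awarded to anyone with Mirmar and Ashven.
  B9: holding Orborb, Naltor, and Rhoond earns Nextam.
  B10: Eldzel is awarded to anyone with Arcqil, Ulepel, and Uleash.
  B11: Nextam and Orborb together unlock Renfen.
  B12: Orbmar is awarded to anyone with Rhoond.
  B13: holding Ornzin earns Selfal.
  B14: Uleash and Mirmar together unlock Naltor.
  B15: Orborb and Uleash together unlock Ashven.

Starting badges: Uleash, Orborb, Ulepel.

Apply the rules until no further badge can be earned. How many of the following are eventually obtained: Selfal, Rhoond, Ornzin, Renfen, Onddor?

Selfal would need Ornzin (B13), but Ornzin is never earned.
Rhoond would need Xanorb (B5), but Xanorb is never earned.
Ornzin would need Orborb and Onddor (B4), but Onddor is never earned.
Renfen would need Nextam and Orborb (B11), but Nextam is never earned.
Onddor would need Rhoond and Eldzel (B7), but Rhoond is never earned.
None of the 5 are reached.

0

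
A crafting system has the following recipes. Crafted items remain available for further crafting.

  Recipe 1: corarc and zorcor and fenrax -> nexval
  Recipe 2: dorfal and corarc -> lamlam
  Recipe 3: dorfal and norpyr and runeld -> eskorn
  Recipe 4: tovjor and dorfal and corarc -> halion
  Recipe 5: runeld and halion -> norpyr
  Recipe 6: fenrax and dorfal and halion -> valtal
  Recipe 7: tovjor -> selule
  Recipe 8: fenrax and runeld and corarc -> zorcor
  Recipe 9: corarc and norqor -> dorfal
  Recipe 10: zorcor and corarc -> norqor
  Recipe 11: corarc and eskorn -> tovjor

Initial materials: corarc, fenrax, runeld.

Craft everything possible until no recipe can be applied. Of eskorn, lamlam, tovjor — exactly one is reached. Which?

fenrax and runeld and corarc -> zorcor (Recipe 8).
zorcor and corarc -> norqor (Recipe 10).
Using Recipe 9, corarc and norqor make dorfal.
dorfal and corarc -> lamlam (Recipe 2).
eskorn would need dorfal, norpyr, and runeld (Recipe 3), but norpyr is never obtained. tovjor would need corarc and eskorn (Recipe 11), but eskorn is never obtained.

lamlam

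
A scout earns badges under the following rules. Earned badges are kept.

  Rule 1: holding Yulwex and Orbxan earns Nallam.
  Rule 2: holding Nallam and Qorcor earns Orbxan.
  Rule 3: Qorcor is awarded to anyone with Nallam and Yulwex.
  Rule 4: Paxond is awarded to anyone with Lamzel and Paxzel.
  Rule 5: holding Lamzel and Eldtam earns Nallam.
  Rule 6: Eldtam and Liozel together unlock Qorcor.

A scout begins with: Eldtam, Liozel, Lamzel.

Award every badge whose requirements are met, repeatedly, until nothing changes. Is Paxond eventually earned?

Paxond would need Lamzel and Paxzel (Rule 4), but Paxzel is never earned.

No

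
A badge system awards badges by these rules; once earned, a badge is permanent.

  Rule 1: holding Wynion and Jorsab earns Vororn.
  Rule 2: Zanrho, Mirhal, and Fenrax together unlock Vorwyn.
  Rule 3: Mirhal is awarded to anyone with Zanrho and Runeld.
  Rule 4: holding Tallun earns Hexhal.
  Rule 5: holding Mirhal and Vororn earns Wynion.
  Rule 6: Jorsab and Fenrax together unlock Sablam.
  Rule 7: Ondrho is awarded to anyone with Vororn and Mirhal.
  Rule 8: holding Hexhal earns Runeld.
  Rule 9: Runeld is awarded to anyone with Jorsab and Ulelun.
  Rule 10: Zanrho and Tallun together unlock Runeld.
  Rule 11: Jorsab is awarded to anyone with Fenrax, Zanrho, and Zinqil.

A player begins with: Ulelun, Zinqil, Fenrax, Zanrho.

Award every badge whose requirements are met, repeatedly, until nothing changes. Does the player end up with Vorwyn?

Yes

With Fenrax, Zanrho, and Zinqil, Jorsab is earned (Rule 11).
With Jorsab and Ulelun, Runeld is earned (Rule 9).
With Zanrho and Runeld, Mirhal is earned (Rule 3).
With Zanrho, Mirhal, and Fenrax, Vorwyn is earned (Rule 2).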